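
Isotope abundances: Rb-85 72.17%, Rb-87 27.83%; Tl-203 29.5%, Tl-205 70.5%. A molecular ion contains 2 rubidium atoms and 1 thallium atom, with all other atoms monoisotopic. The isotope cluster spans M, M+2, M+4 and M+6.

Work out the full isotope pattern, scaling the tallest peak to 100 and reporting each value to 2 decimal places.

Rubidium pattern (n=2): 0.52085089 : 0.40169822 : 0.07745089
Thallium pattern (n=1): 0.2950 : 0.7050
Convolve the two distributions (both contribute in 2-u steps):
  M: 0.52085089×0.2950 = 0.153651
  M+2: 0.52085089×0.7050 + 0.40169822×0.2950 = 0.485701
  M+4: 0.40169822×0.7050 + 0.07745089×0.2950 = 0.306045
  M+6: 0.07745089×0.7050 = 0.054603
Scale to base peak (0.485701) = 100: 31.63 : 100.00 : 63.01 : 11.24

31.63 : 100.00 : 63.01 : 11.24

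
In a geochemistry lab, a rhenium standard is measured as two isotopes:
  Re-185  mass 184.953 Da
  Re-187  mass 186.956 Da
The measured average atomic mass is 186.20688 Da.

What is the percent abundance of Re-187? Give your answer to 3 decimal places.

Writing the weighted mean with unknown fraction x of Re-185:
184.953·x + 186.956·(1 − x) = 186.20688
(184.953 − 186.956)·x = 186.20688 − 186.956
x = -0.74912 / -2.003 = 0.37400 → 37.400% Re-185, 62.600% Re-187.

62.600%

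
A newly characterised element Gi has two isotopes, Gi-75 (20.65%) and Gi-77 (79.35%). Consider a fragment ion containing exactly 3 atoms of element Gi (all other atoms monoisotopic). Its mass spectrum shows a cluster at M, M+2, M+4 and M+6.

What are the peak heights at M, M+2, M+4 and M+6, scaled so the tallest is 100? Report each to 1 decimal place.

1.8 : 20.3 : 78.1 : 100.0

The 3 Gi atoms are independent, so intensities follow the terms of (0.2065 + 0.7935)^3.
P(M) = 0.2065^3 = 0.008806
P(M+2) = 3 × 0.2065^2 × 0.7935^1 = 0.101510
P(M+4) = 3 × 0.2065^1 × 0.7935^2 = 0.390063
P(M+6) = 0.7935^3 = 0.499621
The M+6 peak is largest (0.499621); scaling to 100 gives 1.8 : 20.3 : 78.1 : 100.0.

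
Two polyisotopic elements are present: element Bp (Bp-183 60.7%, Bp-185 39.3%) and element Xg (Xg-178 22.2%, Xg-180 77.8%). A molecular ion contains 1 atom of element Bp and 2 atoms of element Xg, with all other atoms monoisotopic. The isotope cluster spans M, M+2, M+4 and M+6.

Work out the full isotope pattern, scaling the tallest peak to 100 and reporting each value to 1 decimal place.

5.9 : 45.5 : 100.0 : 47.3

Element Bp pattern (n=1): 0.6070 : 0.3930
Element Xg pattern (n=2): 0.049284 : 0.345432 : 0.605284
Convolve the two distributions (both contribute in 2-u steps):
  M: 0.6070×0.049284 = 0.029915
  M+2: 0.6070×0.345432 + 0.3930×0.049284 = 0.229046
  M+4: 0.6070×0.605284 + 0.3930×0.345432 = 0.503162
  M+6: 0.3930×0.605284 = 0.237877
Scale to base peak (0.503162) = 100: 5.9 : 45.5 : 100.0 : 47.3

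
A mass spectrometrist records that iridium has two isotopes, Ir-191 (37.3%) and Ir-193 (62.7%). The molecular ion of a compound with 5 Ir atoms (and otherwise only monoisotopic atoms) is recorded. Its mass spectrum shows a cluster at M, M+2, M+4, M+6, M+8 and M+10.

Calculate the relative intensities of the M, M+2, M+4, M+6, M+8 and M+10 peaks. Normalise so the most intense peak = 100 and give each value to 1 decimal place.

2.1 : 17.7 : 59.5 : 100.0 : 84.0 : 28.3

Each Ir atom is independently Ir-191 (p = 0.373) or Ir-193 (q = 0.627); the cluster is the binomial expansion (p + q)^5.
P(M) = 0.373^5 = 0.007220
P(M+2) = 5 × 0.373^4 × 0.627^1 = 0.060684
P(M+4) = 10 × 0.373^3 × 0.627^2 = 0.204015
P(M+6) = 10 × 0.373^2 × 0.627^3 = 0.342942
P(M+8) = 5 × 0.373^1 × 0.627^4 = 0.288237
P(M+10) = 0.627^5 = 0.096903
The M+6 peak is largest (0.342942); scaling to 100 gives 2.1 : 17.7 : 59.5 : 100.0 : 84.0 : 28.3.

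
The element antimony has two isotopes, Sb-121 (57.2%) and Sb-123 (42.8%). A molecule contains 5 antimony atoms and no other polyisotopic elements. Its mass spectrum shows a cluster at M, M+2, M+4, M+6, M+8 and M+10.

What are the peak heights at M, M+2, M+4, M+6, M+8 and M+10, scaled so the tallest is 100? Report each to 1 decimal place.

Expanding (0.572 + 0.428)^5:
P(M) = 0.572^5 = 0.061232
P(M+2) = 5 × 0.572^4 × 0.428^1 = 0.229086
P(M+4) = 10 × 0.572^3 × 0.428^2 = 0.342827
P(M+6) = 10 × 0.572^2 × 0.428^3 = 0.256521
P(M+8) = 5 × 0.572^1 × 0.428^4 = 0.095971
P(M+10) = 0.428^5 = 0.014362
The M+4 peak is largest (0.342827); scaling to 100 gives 17.9 : 66.8 : 100.0 : 74.8 : 28.0 : 4.2.

17.9 : 66.8 : 100.0 : 74.8 : 28.0 : 4.2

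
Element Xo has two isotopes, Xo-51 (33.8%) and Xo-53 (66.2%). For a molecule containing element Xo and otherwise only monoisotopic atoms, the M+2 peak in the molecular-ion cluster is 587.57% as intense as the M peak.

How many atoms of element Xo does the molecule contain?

3

The M+2/M ratio from n Xo atoms is n · q/p = n · 0.662/0.338.
n = 5.8757 × 0.338/0.662 = 3.00 ≈ 3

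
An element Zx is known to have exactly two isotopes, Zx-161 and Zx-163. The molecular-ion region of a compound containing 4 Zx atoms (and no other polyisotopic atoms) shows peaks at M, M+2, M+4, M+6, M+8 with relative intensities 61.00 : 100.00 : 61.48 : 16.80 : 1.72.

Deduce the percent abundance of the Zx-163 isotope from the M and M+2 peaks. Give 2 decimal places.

Write p for the Zx-161 fraction. I(M+2)/I(M) = [C(4,1)·p^3·(1−p)] / p^4 = 4·(1−p)/p = 100.00/61.00 = 1.6393
(1−p)/p = 1.6393/4 = 0.4098  ⇒  p = 1/(1 + 0.4098) = 0.7093
Zx-161: 70.93%, Zx-163: 29.07%.

29.07%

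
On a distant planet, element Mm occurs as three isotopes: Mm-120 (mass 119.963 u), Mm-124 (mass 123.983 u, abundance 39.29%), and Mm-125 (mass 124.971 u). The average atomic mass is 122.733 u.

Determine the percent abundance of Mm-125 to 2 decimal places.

23.77%

The remaining 60.71% is split between Mm-120 (fraction x) and Mm-125 (fraction 0.6071 − x).
Substituting: 119.963x + 124.971(0.6071 − x) = 74.0200793
(119.963 − 124.971)x = -1.8498148  ⇒  x = 0.36937, y = 0.23773
Mm-120: 36.94%, Mm-125: 23.77%.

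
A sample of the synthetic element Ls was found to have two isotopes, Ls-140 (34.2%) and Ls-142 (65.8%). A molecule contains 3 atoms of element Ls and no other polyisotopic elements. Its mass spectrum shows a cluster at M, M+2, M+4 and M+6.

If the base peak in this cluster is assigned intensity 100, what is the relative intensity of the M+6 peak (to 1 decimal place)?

(0.342 + 0.658)^3 gives M 0.0400, M+2 0.2309, M+4 0.4442, M+6 0.2849; the largest is M+4.
P(M+4) = C(3,2) × 0.342^1 × 0.658^2 = 3 × 0.3420 × 0.432964 = 0.444221 (base)
P(M+6) = C(3,3) × 0.342^0 × 0.658^3 = 1 × 1.0000 × 0.28489031 = 0.284890
Relative intensity = 0.284890 / 0.444221 × 100 = 64.1

64.1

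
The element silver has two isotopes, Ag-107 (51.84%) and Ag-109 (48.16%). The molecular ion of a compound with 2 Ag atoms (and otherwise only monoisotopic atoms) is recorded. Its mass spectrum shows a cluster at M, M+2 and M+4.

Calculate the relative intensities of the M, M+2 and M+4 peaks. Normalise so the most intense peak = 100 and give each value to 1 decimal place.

53.8 : 100.0 : 46.5

The 2 Ag atoms are independent, so intensities follow the terms of (0.5184 + 0.4816)^2.
P(M) = 0.5184^2 = 0.268739
P(M+2) = 2 × 0.5184^1 × 0.4816^1 = 0.499323
P(M+4) = 0.4816^2 = 0.231939
The M+2 peak is largest (0.499323); scaling to 100 gives 53.8 : 100.0 : 46.5.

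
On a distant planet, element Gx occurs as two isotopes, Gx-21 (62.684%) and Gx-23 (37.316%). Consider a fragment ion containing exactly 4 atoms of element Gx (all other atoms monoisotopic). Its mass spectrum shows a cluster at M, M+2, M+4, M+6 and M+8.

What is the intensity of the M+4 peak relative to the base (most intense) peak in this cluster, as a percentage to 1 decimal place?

89.3%

Term probabilities: M 0.1544, M+2 0.3676, M+4 0.3283, M+6 0.1303, M+8 0.0194. Base peak = M+2.
P(M+2) = C(4,1) × 0.62684^3 × 0.37316^1 = 4 × 0.24630323 × 0.37316 = 0.367642 (base)
P(M+4) = C(4,2) × 0.62684^2 × 0.37316^2 = 6 × 0.39292839 × 0.13924839 = 0.328288
Relative intensity = 0.328288 / 0.367642 × 100 = 89.3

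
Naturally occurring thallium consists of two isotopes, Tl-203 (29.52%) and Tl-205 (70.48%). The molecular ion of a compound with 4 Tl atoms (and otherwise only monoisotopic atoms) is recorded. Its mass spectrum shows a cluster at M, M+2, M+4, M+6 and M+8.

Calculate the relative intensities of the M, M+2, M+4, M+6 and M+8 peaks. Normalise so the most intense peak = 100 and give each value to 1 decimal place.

Each Tl atom is independently Tl-203 (p = 0.2952) or Tl-205 (q = 0.7048); the cluster is the binomial expansion (p + q)^4.
P(M) = 0.2952^4 = 0.007594
P(M+2) = 4 × 0.2952^3 × 0.7048^1 = 0.072523
P(M+4) = 6 × 0.2952^2 × 0.7048^2 = 0.259726
P(M+6) = 4 × 0.2952^1 × 0.7048^3 = 0.413403
P(M+8) = 0.7048^4 = 0.246754
The M+6 peak is largest (0.413403); scaling to 100 gives 1.8 : 17.5 : 62.8 : 100.0 : 59.7.

1.8 : 17.5 : 62.8 : 100.0 : 59.7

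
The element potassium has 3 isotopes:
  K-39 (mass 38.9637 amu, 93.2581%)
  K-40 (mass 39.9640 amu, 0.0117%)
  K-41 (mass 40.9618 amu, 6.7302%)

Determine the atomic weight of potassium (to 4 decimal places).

Average mass = Σ (abundance × isotope mass) = 0.932581 × 38.9637 + 0.000117 × 39.9640 + 0.067302 × 40.9618
= 36.33681 + 0.00468 + 2.75681 = 39.09830 amu

39.0983 amu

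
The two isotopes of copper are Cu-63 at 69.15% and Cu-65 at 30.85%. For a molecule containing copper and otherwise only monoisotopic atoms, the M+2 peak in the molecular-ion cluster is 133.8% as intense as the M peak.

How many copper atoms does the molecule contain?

3

For n independent Cu atoms, I(M+2)/I(M) = n · (abundance Cu-65) / (abundance Cu-63) = n · 0.3085/0.6915.
n = 1.338 × 0.6915/0.3085 = 3.00 ≈ 3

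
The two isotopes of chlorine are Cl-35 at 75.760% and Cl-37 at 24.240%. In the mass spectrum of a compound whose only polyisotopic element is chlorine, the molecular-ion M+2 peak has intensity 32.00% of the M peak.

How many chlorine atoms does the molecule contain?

1

For n independent Cl atoms, I(M+2)/I(M) = n · (abundance Cl-37) / (abundance Cl-35) = n · 0.24240/0.75760.
n = 0.3200 × 0.75760/0.24240 = 1.00 ≈ 1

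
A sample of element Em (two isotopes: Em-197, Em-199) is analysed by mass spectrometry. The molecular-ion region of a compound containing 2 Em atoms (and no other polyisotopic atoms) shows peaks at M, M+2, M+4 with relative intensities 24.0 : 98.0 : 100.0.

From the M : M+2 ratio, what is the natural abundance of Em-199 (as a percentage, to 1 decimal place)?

Let p = fractional abundance of Em-197. I(M+2)/I(M) = [C(2,1)·p^1·(1−p)] / p^2 = 2·(1−p)/p = 98.0/24.0 = 4.0833
(1−p)/p = 4.0833/2 = 2.0417  ⇒  p = 1/(1 + 2.0417) = 0.3288
Em-197: 32.9%, Em-199: 67.1%.

67.1%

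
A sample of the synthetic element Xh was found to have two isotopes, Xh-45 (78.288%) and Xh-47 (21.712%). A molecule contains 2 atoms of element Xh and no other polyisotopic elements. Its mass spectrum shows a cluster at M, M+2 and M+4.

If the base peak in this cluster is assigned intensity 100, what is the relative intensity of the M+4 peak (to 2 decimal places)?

7.69

Binomial terms of (0.78288 + 0.21712)^2: M 0.6129, M+2 0.3400, M+4 0.0471 → M is the base peak.
P(M) = C(2,0) × 0.78288^2 × 0.21712^0 = 1 × 0.61290109 × 1.0000 = 0.612901 (base)
P(M+4) = C(2,2) × 0.78288^0 × 0.21712^2 = 1 × 1.0000 × 0.04714109 = 0.047141
Relative intensity = 0.047141 / 0.612901 × 100 = 7.69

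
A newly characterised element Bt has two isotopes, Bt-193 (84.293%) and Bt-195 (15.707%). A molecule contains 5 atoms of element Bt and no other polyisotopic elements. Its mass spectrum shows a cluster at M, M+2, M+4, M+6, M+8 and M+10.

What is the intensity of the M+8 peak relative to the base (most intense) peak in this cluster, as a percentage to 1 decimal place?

0.6%

Binomial terms of (0.84293 + 0.15707)^5: M 0.4256, M+2 0.3965, M+4 0.1478, M+6 0.0275, M+8 0.0026, M+10 0.0001 → M is the base peak.
P(M) = C(5,0) × 0.84293^5 × 0.15707^0 = 1 × 0.42555682 × 1.0000 = 0.425557 (base)
P(M+8) = C(5,4) × 0.84293^1 × 0.15707^4 = 5 × 0.84293 × 0.00060866 = 0.002565
Relative intensity = 0.002565 / 0.425557 × 100 = 0.6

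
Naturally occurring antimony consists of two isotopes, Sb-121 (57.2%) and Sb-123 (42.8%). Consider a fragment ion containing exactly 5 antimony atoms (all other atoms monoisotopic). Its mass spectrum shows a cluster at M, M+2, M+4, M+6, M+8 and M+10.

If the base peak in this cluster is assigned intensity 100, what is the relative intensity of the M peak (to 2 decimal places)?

17.86

Term probabilities: M 0.0612, M+2 0.2291, M+4 0.3428, M+6 0.2565, M+8 0.0960, M+10 0.0144. Base peak = M+4.
P(M+4) = C(5,2) × 0.572^3 × 0.428^2 = 10 × 0.18714925 × 0.183184 = 0.342827 (base)
P(M) = C(5,0) × 0.572^5 × 0.428^0 = 1 × 0.06123224 × 1.0000 = 0.061232
Relative intensity = 0.061232 / 0.342827 × 100 = 17.86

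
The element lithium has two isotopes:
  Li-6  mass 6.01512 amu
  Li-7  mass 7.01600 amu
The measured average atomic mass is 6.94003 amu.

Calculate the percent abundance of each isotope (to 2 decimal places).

Li-6: 7.59%, Li-7: 92.41%

Let x be the fractional abundance of Li-6; then Li-7 has abundance 1 − x.
6.01512·x + 7.01600·(1 − x) = 6.94003
(6.01512 − 7.01600)·x = 6.94003 − 7.01600
x = -0.07597 / -1.00088 = 0.07590 → 7.59% Li-6, 92.41% Li-7.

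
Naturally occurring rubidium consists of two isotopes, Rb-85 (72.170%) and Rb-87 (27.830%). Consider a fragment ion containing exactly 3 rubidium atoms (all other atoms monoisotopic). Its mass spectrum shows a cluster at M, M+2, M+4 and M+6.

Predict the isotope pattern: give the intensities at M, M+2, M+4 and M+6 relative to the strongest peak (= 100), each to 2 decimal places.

The 3 Rb atoms are independent, so intensities follow the terms of (0.72170 + 0.27830)^3.
P(M) = 0.72170^3 = 0.375898
P(M+2) = 3 × 0.72170^2 × 0.27830^1 = 0.434858
P(M+4) = 3 × 0.72170^1 × 0.27830^2 = 0.167689
P(M+6) = 0.27830^3 = 0.021555
The M+2 peak is largest (0.434858); scaling to 100 gives 86.44 : 100.00 : 38.56 : 4.96.

86.44 : 100.00 : 38.56 : 4.96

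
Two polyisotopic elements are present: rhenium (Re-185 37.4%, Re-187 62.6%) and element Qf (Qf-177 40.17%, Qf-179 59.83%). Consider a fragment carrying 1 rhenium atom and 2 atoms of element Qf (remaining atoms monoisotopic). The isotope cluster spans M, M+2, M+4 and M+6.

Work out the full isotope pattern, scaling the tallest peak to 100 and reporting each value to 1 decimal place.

13.9 : 64.6 : 100.0 : 51.5

Rhenium pattern (n=1): 0.3740 : 0.6260
Element Qf pattern (n=2): 0.16136289 : 0.48067422 : 0.35796289
Convolve the two distributions (both contribute in 2-u steps):
  M: 0.3740×0.16136289 = 0.060350
  M+2: 0.3740×0.48067422 + 0.6260×0.16136289 = 0.280785
  M+4: 0.3740×0.35796289 + 0.6260×0.48067422 = 0.434780
  M+6: 0.6260×0.35796289 = 0.224085
Scale to base peak (0.434780) = 100: 13.9 : 64.6 : 100.0 : 51.5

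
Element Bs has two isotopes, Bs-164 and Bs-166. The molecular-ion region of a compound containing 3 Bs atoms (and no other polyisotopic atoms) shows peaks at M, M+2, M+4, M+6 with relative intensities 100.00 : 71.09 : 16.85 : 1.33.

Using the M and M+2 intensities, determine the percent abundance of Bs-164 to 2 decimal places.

Write p for the Bs-164 fraction. I(M+2)/I(M) = [C(3,1)·p^2·(1−p)] / p^3 = 3·(1−p)/p = 71.09/100.00 = 0.7109
(1−p)/p = 0.7109/3 = 0.2370  ⇒  p = 1/(1 + 0.2370) = 0.8084
Bs-164: 80.84%, Bs-166: 19.16%.

80.84%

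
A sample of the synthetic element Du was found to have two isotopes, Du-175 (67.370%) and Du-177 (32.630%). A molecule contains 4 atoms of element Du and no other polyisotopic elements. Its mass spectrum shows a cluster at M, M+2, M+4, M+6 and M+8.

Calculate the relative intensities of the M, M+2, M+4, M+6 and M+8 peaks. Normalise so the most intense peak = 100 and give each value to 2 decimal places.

Each Du atom is independently Du-175 (p = 0.67370) or Du-177 (q = 0.32630); the cluster is the binomial expansion (p + q)^4.
P(M) = 0.67370^4 = 0.206000
P(M+2) = 4 × 0.67370^3 × 0.32630^1 = 0.399095
P(M+4) = 6 × 0.67370^2 × 0.32630^2 = 0.289947
P(M+6) = 4 × 0.67370^1 × 0.32630^3 = 0.093622
P(M+8) = 0.32630^4 = 0.011336
The M+2 peak is largest (0.399095); scaling to 100 gives 51.62 : 100.00 : 72.65 : 23.46 : 2.84.

51.62 : 100.00 : 72.65 : 23.46 : 2.84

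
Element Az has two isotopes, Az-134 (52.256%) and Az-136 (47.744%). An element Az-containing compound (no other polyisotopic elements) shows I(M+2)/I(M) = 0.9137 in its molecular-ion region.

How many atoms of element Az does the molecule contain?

For n independent Az atoms, I(M+2)/I(M) = n · (abundance Az-136) / (abundance Az-134) = n · 0.47744/0.52256.
n = 0.9137 × 0.52256/0.47744 = 1.00 ≈ 1

1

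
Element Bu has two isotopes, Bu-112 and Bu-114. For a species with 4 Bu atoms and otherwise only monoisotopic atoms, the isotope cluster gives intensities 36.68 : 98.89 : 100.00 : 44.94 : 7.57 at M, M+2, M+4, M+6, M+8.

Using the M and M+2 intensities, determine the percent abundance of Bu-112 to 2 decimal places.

Let p = fractional abundance of Bu-112. I(M+2)/I(M) = [C(4,1)·p^3·(1−p)] / p^4 = 4·(1−p)/p = 98.89/36.68 = 2.6960
(1−p)/p = 2.6960/4 = 0.6740  ⇒  p = 1/(1 + 0.6740) = 0.5974
Bu-112: 59.74%, Bu-114: 40.26%.

59.74%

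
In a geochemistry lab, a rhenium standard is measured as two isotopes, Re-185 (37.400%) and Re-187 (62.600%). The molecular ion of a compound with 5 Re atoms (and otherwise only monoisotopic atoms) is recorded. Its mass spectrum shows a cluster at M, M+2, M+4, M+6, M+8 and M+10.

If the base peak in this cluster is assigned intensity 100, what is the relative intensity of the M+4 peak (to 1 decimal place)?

59.7

Term probabilities: M 0.0073, M+2 0.0612, M+4 0.2050, M+6 0.3431, M+8 0.2872, M+10 0.0961. Base peak = M+6.
P(M+6) = C(5,3) × 0.37400^2 × 0.62600^3 = 10 × 0.139876 × 0.24531438 = 0.343136 (base)
P(M+4) = C(5,2) × 0.37400^3 × 0.62600^2 = 10 × 0.05231362 × 0.391876 = 0.205005
Relative intensity = 0.205005 / 0.343136 × 100 = 59.7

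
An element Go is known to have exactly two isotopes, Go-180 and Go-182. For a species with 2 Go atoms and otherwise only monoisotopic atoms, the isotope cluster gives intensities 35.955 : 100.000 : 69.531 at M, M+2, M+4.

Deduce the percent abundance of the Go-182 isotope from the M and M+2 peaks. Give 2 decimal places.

58.17%

Write p for the Go-180 fraction. I(M+2)/I(M) = [C(2,1)·p^1·(1−p)] / p^2 = 2·(1−p)/p = 100.000/35.955 = 2.7813
(1−p)/p = 2.7813/2 = 1.3906  ⇒  p = 1/(1 + 1.3906) = 0.4183
Go-180: 41.83%, Go-182: 58.17%.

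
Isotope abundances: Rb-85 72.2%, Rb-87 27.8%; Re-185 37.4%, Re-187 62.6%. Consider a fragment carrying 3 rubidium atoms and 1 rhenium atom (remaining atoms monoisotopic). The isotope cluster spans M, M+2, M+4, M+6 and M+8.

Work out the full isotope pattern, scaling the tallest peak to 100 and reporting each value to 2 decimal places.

Rubidium pattern (n=3): 0.37636705 : 0.43475086 : 0.16739714 : 0.02148495
Rhenium pattern (n=1): 0.3740 : 0.6260
Convolve the two distributions (both contribute in 2-u steps):
  M: 0.37636705×0.3740 = 0.140761
  M+2: 0.37636705×0.6260 + 0.43475086×0.3740 = 0.398203
  M+4: 0.43475086×0.6260 + 0.16739714×0.3740 = 0.334761
  M+6: 0.16739714×0.6260 + 0.02148495×0.3740 = 0.112826
  M+8: 0.02148495×0.6260 = 0.013450
Scale to base peak (0.398203) = 100: 35.35 : 100.00 : 84.07 : 28.33 : 3.38

35.35 : 100.00 : 84.07 : 28.33 : 3.38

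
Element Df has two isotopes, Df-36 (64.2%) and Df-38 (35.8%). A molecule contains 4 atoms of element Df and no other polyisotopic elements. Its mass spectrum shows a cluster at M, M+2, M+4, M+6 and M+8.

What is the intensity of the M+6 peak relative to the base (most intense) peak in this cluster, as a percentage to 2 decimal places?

31.10%

Term probabilities: M 0.1699, M+2 0.3789, M+4 0.3169, M+6 0.1178, M+8 0.0164. Base peak = M+2.
P(M+2) = C(4,1) × 0.642^3 × 0.358^1 = 4 × 0.26460929 × 0.3580 = 0.378921 (base)
P(M+6) = C(4,3) × 0.642^1 × 0.358^3 = 4 × 0.6420 × 0.04588271 = 0.117827
Relative intensity = 0.117827 / 0.378921 × 100 = 31.10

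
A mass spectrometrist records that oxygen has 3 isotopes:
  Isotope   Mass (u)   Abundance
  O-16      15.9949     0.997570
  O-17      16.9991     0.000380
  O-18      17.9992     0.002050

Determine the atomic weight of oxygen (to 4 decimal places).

The abundance-weighted mean is 0.997570 × 15.9949 + 0.000380 × 16.9991 + 0.002050 × 17.9992
= 15.95603 + 0.00646 + 0.03690 = 15.99939 u

15.9994 u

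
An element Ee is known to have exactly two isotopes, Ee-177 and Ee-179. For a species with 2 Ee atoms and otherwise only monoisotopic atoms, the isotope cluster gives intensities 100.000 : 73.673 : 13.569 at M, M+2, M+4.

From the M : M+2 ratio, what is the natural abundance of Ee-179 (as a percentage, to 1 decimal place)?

Let p = fractional abundance of Ee-177. I(M+2)/I(M) = [C(2,1)·p^1·(1−p)] / p^2 = 2·(1−p)/p = 73.673/100.000 = 0.7367
(1−p)/p = 0.7367/2 = 0.3684  ⇒  p = 1/(1 + 0.3684) = 0.7308
Ee-177: 73.1%, Ee-179: 26.9%.

26.9%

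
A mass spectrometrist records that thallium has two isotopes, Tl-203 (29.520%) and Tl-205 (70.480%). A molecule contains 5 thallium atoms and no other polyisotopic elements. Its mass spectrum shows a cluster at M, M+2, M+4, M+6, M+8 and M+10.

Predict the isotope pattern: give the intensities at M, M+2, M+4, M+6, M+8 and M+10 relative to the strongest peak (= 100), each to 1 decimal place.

0.6 : 7.3 : 35.1 : 83.8 : 100.0 : 47.8

Expanding (0.29520 + 0.70480)^5:
P(M) = 0.29520^5 = 0.002242
P(M+2) = 5 × 0.29520^4 × 0.70480^1 = 0.026761
P(M+4) = 10 × 0.29520^3 × 0.70480^2 = 0.127785
P(M+6) = 10 × 0.29520^2 × 0.70480^3 = 0.305092
P(M+8) = 5 × 0.29520^1 × 0.70480^4 = 0.364208
P(M+10) = 0.70480^5 = 0.173912
The M+8 peak is largest (0.364208); scaling to 100 gives 0.6 : 7.3 : 35.1 : 83.8 : 100.0 : 47.8.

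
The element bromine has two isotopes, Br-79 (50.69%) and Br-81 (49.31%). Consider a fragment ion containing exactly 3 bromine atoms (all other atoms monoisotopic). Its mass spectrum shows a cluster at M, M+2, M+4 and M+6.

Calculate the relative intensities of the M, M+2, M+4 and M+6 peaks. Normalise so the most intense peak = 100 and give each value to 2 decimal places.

Each Br atom is independently Br-79 (p = 0.5069) or Br-81 (q = 0.4931); the cluster is the binomial expansion (p + q)^3.
P(M) = 0.5069^3 = 0.130247
P(M+2) = 3 × 0.5069^2 × 0.4931^1 = 0.380103
P(M+4) = 3 × 0.5069^1 × 0.4931^2 = 0.369755
P(M+6) = 0.4931^3 = 0.119896
The M+2 peak is largest (0.380103); scaling to 100 gives 34.27 : 100.00 : 97.28 : 31.54.

34.27 : 100.00 : 97.28 : 31.54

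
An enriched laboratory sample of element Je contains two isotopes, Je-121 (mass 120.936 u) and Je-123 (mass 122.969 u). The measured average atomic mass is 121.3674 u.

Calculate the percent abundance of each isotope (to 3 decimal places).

Writing the weighted mean with unknown fraction x of Je-121:
120.936·x + 122.969·(1 − x) = 121.3674
(120.936 − 122.969)·x = 121.3674 − 122.969
x = -1.6016 / -2.033 = 0.78780 → 78.780% Je-121, 21.220% Je-123.

Je-121: 78.780%, Je-123: 21.220%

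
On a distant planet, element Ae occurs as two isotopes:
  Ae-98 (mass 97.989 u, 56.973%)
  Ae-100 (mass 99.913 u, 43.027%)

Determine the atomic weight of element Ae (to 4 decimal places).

Average mass = Σ (abundance × isotope mass) = 0.56973 × 97.989 + 0.43027 × 99.913
= 55.82727 + 42.98957 = 98.81684 u

98.8168 u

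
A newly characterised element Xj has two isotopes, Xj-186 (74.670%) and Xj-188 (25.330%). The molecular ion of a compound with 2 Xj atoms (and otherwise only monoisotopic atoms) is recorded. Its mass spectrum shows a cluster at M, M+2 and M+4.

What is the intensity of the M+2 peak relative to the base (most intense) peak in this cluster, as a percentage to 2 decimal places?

67.85%

(0.74670 + 0.25330)^2 gives M 0.5576, M+2 0.3783, M+4 0.0642; the largest is M.
P(M) = C(2,0) × 0.74670^2 × 0.25330^0 = 1 × 0.55756089 × 1.0000 = 0.557561 (base)
P(M+2) = C(2,1) × 0.74670^1 × 0.25330^1 = 2 × 0.7467 × 0.2533 = 0.378278
Relative intensity = 0.378278 / 0.557561 × 100 = 67.85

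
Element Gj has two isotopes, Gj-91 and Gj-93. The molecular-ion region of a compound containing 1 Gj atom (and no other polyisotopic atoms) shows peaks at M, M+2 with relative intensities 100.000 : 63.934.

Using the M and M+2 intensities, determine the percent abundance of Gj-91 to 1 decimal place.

If p is the fraction of Gj that is Gj-91, then I(M+2)/I(M) = [C(1,1)·p^0·(1−p)] / p^1 = 1·(1−p)/p = 63.934/100.000 = 0.6393
(1−p)/p = 0.6393/1 = 0.6393  ⇒  p = 1/(1 + 0.6393) = 0.6100
Gj-91: 61.0%, Gj-93: 39.0%.

61.0%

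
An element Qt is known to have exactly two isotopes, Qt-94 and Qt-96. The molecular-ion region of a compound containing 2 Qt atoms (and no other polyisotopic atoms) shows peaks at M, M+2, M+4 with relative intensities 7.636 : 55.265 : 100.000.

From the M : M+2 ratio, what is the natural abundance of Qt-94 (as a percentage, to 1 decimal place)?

21.7%

Let p = fractional abundance of Qt-94. I(M+2)/I(M) = [C(2,1)·p^1·(1−p)] / p^2 = 2·(1−p)/p = 55.265/7.636 = 7.2374
(1−p)/p = 7.2374/2 = 3.6187  ⇒  p = 1/(1 + 3.6187) = 0.2165
Qt-94: 21.7%, Qt-96: 78.3%.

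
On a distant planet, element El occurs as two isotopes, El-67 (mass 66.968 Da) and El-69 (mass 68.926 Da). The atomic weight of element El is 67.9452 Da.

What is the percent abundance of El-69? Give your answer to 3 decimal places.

Let x be the fractional abundance of El-67; then El-69 has abundance 1 − x.
66.968·x + 68.926·(1 − x) = 67.9452
(66.968 − 68.926)·x = 67.9452 − 68.926
x = -0.9808 / -1.958 = 0.50092 → 50.092% El-67, 49.908% El-69.

49.908%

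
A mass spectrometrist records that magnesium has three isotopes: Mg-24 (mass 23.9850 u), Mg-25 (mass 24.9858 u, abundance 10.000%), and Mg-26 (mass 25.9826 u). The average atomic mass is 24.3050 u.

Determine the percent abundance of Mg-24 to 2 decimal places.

78.99%

The remaining 90.000% is split between Mg-24 (fraction x) and Mg-26 (fraction 0.90000 − x).
Substituting: 23.9850x + 25.9826(0.90000 − x) = 21.80642
(23.9850 − 25.9826)x = -1.57792  ⇒  x = 0.78991, y = 0.11009
Mg-24: 78.99%, Mg-26: 11.01%.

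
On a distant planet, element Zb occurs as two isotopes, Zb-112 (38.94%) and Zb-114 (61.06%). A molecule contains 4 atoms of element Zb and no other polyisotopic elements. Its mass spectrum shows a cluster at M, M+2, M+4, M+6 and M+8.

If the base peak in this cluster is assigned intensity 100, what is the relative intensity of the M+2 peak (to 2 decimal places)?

Binomial terms of (0.3894 + 0.6106)^4: M 0.0230, M+2 0.1442, M+4 0.3392, M+6 0.3546, M+8 0.1390 → M+6 is the base peak.
P(M+6) = C(4,3) × 0.3894^1 × 0.6106^3 = 4 × 0.3894 × 0.22765144 = 0.354590 (base)
P(M+2) = C(4,1) × 0.3894^3 × 0.6106^1 = 4 × 0.05904564 × 0.6106 = 0.144213
Relative intensity = 0.144213 / 0.354590 × 100 = 40.67

40.67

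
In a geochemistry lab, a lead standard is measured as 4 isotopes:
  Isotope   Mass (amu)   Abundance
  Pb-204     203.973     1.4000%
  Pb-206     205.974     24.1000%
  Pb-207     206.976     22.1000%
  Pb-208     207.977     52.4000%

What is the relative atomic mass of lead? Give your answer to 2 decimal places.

207.22 amu

Average mass = Σ (abundance × isotope mass) = 0.014000 × 203.973 + 0.241000 × 205.974 + 0.221000 × 206.976 + 0.524000 × 207.977
= 2.8556 + 49.6397 + 45.7417 + 108.9799 = 207.2169 amu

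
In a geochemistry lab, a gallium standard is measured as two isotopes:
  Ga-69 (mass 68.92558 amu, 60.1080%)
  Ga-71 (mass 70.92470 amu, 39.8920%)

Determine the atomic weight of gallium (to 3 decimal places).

69.723 amu

Weight each isotope mass by its fractional abundance: 0.601080 × 68.92558 + 0.398920 × 70.92470
= 41.429788 + 28.293281 = 69.723069 amu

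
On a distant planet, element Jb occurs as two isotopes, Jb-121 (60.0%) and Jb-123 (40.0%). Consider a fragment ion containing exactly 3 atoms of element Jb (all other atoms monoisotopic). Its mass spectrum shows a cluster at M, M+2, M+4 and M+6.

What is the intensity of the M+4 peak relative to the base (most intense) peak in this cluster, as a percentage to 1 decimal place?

66.7%

(0.600 + 0.400)^3 gives M 0.2160, M+2 0.4320, M+4 0.2880, M+6 0.0640; the largest is M+2.
P(M+2) = C(3,1) × 0.600^2 × 0.400^1 = 3 × 0.3600 × 0.4000 = 0.432000 (base)
P(M+4) = C(3,2) × 0.600^1 × 0.400^2 = 3 × 0.6000 × 0.1600 = 0.288000
Relative intensity = 0.288000 / 0.432000 × 100 = 66.7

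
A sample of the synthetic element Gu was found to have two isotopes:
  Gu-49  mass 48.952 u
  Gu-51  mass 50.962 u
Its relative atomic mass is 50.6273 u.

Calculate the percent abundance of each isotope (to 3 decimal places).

Gu-49: 16.652%, Gu-51: 83.348%

Let x be the fractional abundance of Gu-49; then Gu-51 has abundance 1 − x.
48.952·x + 50.962·(1 − x) = 50.6273
(48.952 − 50.962)·x = 50.6273 − 50.962
x = -0.3347 / -2.010 = 0.16652 → 16.652% Gu-49, 83.348% Gu-51.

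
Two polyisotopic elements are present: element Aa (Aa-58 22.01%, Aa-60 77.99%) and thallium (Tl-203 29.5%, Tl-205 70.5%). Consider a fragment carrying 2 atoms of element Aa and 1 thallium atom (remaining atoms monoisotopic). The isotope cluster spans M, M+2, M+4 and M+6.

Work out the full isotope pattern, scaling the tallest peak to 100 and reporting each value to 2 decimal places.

Element Aa pattern (n=2): 0.04844401 : 0.34331198 : 0.60824401
Thallium pattern (n=1): 0.2950 : 0.7050
Convolve the two distributions (both contribute in 2-u steps):
  M: 0.04844401×0.2950 = 0.014291
  M+2: 0.04844401×0.7050 + 0.34331198×0.2950 = 0.135430
  M+4: 0.34331198×0.7050 + 0.60824401×0.2950 = 0.421467
  M+6: 0.60824401×0.7050 = 0.428812
Scale to base peak (0.428812) = 100: 3.33 : 31.58 : 98.29 : 100.00

3.33 : 31.58 : 98.29 : 100.00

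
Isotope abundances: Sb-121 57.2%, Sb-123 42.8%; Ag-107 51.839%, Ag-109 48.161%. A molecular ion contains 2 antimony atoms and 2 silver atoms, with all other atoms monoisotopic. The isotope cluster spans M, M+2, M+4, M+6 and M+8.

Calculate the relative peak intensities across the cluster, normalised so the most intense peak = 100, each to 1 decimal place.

23.8 : 79.8 : 100.0 : 55.5 : 11.5

Antimony pattern (n=2): 0.327184 : 0.489632 : 0.183184
Silver pattern (n=2): 0.26872819 : 0.49932362 : 0.23194819
Convolve the two distributions (both contribute in 2-u steps):
  M: 0.327184×0.26872819 = 0.087924
  M+2: 0.327184×0.49932362 + 0.489632×0.26872819 = 0.294949
  M+4: 0.327184×0.23194819 + 0.489632×0.49932362 + 0.183184×0.26872819 = 0.369601
  M+6: 0.489632×0.23194819 + 0.183184×0.49932362 = 0.205037
  M+8: 0.183184×0.23194819 = 0.042489
Scale to base peak (0.369601) = 100: 23.8 : 79.8 : 100.0 : 55.5 : 11.5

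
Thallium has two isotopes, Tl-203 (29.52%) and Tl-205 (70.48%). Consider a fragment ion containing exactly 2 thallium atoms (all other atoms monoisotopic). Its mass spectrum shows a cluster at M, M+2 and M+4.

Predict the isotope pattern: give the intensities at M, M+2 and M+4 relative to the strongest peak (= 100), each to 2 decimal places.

17.54 : 83.77 : 100.00

Expanding (0.2952 + 0.7048)^2:
P(M) = 0.2952^2 = 0.087143
P(M+2) = 2 × 0.2952^1 × 0.7048^1 = 0.416114
P(M+4) = 0.7048^2 = 0.496743
The M+4 peak is largest (0.496743); scaling to 100 gives 17.54 : 83.77 : 100.00.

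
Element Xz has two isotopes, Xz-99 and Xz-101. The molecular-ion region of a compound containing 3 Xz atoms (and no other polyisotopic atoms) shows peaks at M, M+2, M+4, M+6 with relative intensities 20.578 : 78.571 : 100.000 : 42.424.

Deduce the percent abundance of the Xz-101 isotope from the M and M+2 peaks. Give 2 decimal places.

Let p = fractional abundance of Xz-99. I(M+2)/I(M) = [C(3,1)·p^2·(1−p)] / p^3 = 3·(1−p)/p = 78.571/20.578 = 3.8182
(1−p)/p = 3.8182/3 = 1.2727  ⇒  p = 1/(1 + 1.2727) = 0.4400
Xz-99: 44.00%, Xz-101: 56.00%.

56.00%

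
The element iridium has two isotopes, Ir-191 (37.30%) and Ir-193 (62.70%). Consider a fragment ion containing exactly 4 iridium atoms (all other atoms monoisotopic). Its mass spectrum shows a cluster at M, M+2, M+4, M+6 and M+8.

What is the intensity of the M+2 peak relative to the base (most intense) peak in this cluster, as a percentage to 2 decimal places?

Binomial terms of (0.3730 + 0.6270)^4: M 0.0194, M+2 0.1302, M+4 0.3282, M+6 0.3678, M+8 0.1546 → M+6 is the base peak.
P(M+6) = C(4,3) × 0.3730^1 × 0.6270^3 = 4 × 0.3730 × 0.24649188 = 0.367766 (base)
P(M+2) = C(4,1) × 0.3730^3 × 0.6270^1 = 4 × 0.05189512 × 0.6270 = 0.130153
Relative intensity = 0.130153 / 0.367766 × 100 = 35.39

35.39%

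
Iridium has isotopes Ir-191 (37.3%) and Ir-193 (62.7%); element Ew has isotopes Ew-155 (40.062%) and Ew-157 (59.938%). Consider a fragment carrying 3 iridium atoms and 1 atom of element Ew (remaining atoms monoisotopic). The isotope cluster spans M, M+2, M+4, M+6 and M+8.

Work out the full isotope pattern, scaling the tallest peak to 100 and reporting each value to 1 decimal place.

5.7 : 37.5 : 91.9 : 100.0 : 40.8

Iridium pattern (n=3): 0.05189512 : 0.26170165 : 0.43991135 : 0.24649188
Element Ew pattern (n=1): 0.40062 : 0.59938
Convolve the two distributions (both contribute in 2-u steps):
  M: 0.05189512×0.40062 = 0.020790
  M+2: 0.05189512×0.59938 + 0.26170165×0.40062 = 0.135948
  M+4: 0.26170165×0.59938 + 0.43991135×0.40062 = 0.333096
  M+6: 0.43991135×0.59938 + 0.24649188×0.40062 = 0.362424
  M+8: 0.24649188×0.59938 = 0.147742
Scale to base peak (0.362424) = 100: 5.7 : 37.5 : 91.9 : 100.0 : 40.8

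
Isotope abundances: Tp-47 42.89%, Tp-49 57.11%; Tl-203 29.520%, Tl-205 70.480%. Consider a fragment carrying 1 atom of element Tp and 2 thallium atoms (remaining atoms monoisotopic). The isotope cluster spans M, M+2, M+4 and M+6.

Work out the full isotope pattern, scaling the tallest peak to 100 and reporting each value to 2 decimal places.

8.29 : 50.64 : 100.00 : 62.94

Element Tp pattern (n=1): 0.4289 : 0.5711
Thallium pattern (n=2): 0.08714304 : 0.41611392 : 0.49674304
Convolve the two distributions (both contribute in 2-u steps):
  M: 0.4289×0.08714304 = 0.037376
  M+2: 0.4289×0.41611392 + 0.5711×0.08714304 = 0.228239
  M+4: 0.4289×0.49674304 + 0.5711×0.41611392 = 0.450696
  M+6: 0.5711×0.49674304 = 0.283690
Scale to base peak (0.450696) = 100: 8.29 : 50.64 : 100.00 : 62.94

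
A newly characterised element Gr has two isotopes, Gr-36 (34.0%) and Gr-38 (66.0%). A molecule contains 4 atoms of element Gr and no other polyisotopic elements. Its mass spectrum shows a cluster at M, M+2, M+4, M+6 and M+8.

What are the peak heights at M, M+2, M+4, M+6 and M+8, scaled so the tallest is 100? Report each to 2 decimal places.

The 4 Gr atoms are independent, so intensities follow the terms of (0.340 + 0.660)^4.
P(M) = 0.340^4 = 0.013363
P(M+2) = 4 × 0.340^3 × 0.660^1 = 0.103763
P(M+4) = 6 × 0.340^2 × 0.660^2 = 0.302132
P(M+6) = 4 × 0.340^1 × 0.660^3 = 0.390995
P(M+8) = 0.660^4 = 0.189747
The M+6 peak is largest (0.390995); scaling to 100 gives 3.42 : 26.54 : 77.27 : 100.00 : 48.53.

3.42 : 26.54 : 77.27 : 100.00 : 48.53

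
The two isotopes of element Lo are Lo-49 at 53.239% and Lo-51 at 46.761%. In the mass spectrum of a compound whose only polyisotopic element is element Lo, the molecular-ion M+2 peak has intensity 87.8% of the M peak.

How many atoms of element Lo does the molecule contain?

1

With n Lo atoms, P(M+2)/P(M) = C(n,1)·p^(n−1)q / p^n = n·q/p = n · 0.46761/0.53239.
n = 0.878 × 0.53239/0.46761 = 1.00 ≈ 1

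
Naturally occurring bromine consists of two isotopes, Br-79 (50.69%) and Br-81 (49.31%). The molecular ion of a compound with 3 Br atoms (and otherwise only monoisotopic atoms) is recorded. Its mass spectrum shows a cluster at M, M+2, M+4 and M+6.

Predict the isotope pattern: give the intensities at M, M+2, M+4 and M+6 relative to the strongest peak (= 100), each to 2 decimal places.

Each Br atom is independently Br-79 (p = 0.5069) or Br-81 (q = 0.4931); the cluster is the binomial expansion (p + q)^3.
P(M) = 0.5069^3 = 0.130247
P(M+2) = 3 × 0.5069^2 × 0.4931^1 = 0.380103
P(M+4) = 3 × 0.5069^1 × 0.4931^2 = 0.369755
P(M+6) = 0.4931^3 = 0.119896
The M+2 peak is largest (0.380103); scaling to 100 gives 34.27 : 100.00 : 97.28 : 31.54.

34.27 : 100.00 : 97.28 : 31.54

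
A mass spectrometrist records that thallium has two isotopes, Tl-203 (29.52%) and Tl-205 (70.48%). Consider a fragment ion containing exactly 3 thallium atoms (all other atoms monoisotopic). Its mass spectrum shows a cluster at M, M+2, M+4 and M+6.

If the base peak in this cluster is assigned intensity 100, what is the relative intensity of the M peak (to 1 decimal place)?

5.8

Term probabilities: M 0.0257, M+2 0.1843, M+4 0.4399, M+6 0.3501. Base peak = M+4.
P(M+4) = C(3,2) × 0.2952^1 × 0.7048^2 = 3 × 0.2952 × 0.49674304 = 0.439916 (base)
P(M) = C(3,0) × 0.2952^3 × 0.7048^0 = 1 × 0.02572463 × 1.0000 = 0.025725
Relative intensity = 0.025725 / 0.439916 × 100 = 5.8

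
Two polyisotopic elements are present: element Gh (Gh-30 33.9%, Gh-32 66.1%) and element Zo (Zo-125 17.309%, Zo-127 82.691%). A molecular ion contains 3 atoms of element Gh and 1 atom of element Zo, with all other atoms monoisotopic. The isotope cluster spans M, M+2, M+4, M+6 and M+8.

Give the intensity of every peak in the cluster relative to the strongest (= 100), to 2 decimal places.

Element Gh pattern (n=3): 0.03895822 : 0.22788834 : 0.44434866 : 0.28880478
Element Zo pattern (n=1): 0.17309 : 0.82691
Convolve the two distributions (both contribute in 2-u steps):
  M: 0.03895822×0.17309 = 0.006743
  M+2: 0.03895822×0.82691 + 0.22788834×0.17309 = 0.071660
  M+4: 0.22788834×0.82691 + 0.44434866×0.17309 = 0.265355
  M+6: 0.44434866×0.82691 + 0.28880478×0.17309 = 0.417426
  M+8: 0.28880478×0.82691 = 0.238816
Scale to base peak (0.417426) = 100: 1.62 : 17.17 : 63.57 : 100.00 : 57.21

1.62 : 17.17 : 63.57 : 100.00 : 57.21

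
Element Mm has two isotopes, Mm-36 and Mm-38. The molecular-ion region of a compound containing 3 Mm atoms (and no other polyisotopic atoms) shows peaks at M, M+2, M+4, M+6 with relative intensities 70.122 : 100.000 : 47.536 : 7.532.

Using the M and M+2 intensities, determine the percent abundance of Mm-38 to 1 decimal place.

32.2%

Write p for the Mm-36 fraction. I(M+2)/I(M) = [C(3,1)·p^2·(1−p)] / p^3 = 3·(1−p)/p = 100.000/70.122 = 1.4261
(1−p)/p = 1.4261/3 = 0.4754  ⇒  p = 1/(1 + 0.4754) = 0.6778
Mm-36: 67.8%, Mm-38: 32.2%.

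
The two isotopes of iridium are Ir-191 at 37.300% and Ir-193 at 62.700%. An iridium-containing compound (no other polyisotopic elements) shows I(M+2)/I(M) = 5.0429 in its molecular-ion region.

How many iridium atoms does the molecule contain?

3

With n Ir atoms, P(M+2)/P(M) = C(n,1)·p^(n−1)q / p^n = n·q/p = n · 0.62700/0.37300.
n = 5.0429 × 0.37300/0.62700 = 3.00 ≈ 3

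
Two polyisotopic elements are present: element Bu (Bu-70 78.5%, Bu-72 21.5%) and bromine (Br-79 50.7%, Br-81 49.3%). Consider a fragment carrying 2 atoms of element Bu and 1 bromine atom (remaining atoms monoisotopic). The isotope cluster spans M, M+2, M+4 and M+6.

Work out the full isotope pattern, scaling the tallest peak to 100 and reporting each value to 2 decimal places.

Element Bu pattern (n=2): 0.616225 : 0.33755 : 0.046225
Bromine pattern (n=1): 0.5070 : 0.4930
Convolve the two distributions (both contribute in 2-u steps):
  M: 0.616225×0.5070 = 0.312426
  M+2: 0.616225×0.4930 + 0.33755×0.5070 = 0.474937
  M+4: 0.33755×0.4930 + 0.046225×0.5070 = 0.189848
  M+6: 0.046225×0.4930 = 0.022789
Scale to base peak (0.474937) = 100: 65.78 : 100.00 : 39.97 : 4.80

65.78 : 100.00 : 39.97 : 4.80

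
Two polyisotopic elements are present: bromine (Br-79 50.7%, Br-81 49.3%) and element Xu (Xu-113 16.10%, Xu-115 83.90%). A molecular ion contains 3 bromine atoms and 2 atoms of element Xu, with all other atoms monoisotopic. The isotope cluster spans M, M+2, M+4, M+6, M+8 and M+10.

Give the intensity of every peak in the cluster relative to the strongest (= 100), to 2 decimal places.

Bromine pattern (n=3): 0.13032384 : 0.38017547 : 0.36967753 : 0.11982316
Element Xu pattern (n=2): 0.025921 : 0.270158 : 0.703921
Convolve the two distributions (both contribute in 2-u steps):
  M: 0.13032384×0.025921 = 0.003378
  M+2: 0.13032384×0.270158 + 0.38017547×0.025921 = 0.045063
  M+4: 0.13032384×0.703921 + 0.38017547×0.270158 + 0.36967753×0.025921 = 0.204028
  M+6: 0.38017547×0.703921 + 0.36967753×0.270158 + 0.11982316×0.025921 = 0.370591
  M+8: 0.36967753×0.703921 + 0.11982316×0.270158 = 0.292595
  M+10: 0.11982316×0.703921 = 0.084346
Scale to base peak (0.370591) = 100: 0.91 : 12.16 : 55.05 : 100.00 : 78.95 : 22.76

0.91 : 12.16 : 55.05 : 100.00 : 78.95 : 22.76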